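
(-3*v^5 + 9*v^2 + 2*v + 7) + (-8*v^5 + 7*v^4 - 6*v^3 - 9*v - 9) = -11*v^5 + 7*v^4 - 6*v^3 + 9*v^2 - 7*v - 2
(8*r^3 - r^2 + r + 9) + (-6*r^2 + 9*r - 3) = 8*r^3 - 7*r^2 + 10*r + 6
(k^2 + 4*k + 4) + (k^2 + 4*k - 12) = 2*k^2 + 8*k - 8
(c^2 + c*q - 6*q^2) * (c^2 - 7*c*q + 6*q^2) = c^4 - 6*c^3*q - 7*c^2*q^2 + 48*c*q^3 - 36*q^4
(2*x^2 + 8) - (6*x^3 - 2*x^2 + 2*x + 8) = -6*x^3 + 4*x^2 - 2*x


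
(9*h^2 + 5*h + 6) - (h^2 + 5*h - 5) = 8*h^2 + 11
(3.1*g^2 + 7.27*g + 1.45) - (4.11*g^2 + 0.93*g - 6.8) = -1.01*g^2 + 6.34*g + 8.25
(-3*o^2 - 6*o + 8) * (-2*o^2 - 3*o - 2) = 6*o^4 + 21*o^3 + 8*o^2 - 12*o - 16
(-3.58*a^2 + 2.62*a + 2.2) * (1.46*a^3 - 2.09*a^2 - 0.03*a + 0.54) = -5.2268*a^5 + 11.3074*a^4 - 2.1564*a^3 - 6.6098*a^2 + 1.3488*a + 1.188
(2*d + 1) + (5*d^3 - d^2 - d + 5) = 5*d^3 - d^2 + d + 6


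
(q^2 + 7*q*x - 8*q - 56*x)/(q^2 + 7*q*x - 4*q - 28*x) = (q - 8)/(q - 4)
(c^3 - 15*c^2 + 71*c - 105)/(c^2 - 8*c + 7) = (c^2 - 8*c + 15)/(c - 1)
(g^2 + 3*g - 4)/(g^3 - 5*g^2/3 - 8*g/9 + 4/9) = 9*(g^2 + 3*g - 4)/(9*g^3 - 15*g^2 - 8*g + 4)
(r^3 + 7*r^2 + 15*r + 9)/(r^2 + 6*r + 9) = r + 1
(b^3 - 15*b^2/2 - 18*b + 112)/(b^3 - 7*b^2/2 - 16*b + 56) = (b - 8)/(b - 4)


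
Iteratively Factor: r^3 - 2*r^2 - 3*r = (r - 3)*(r^2 + r) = (r - 3)*(r + 1)*(r)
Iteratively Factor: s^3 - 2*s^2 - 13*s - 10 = (s - 5)*(s^2 + 3*s + 2) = (s - 5)*(s + 2)*(s + 1)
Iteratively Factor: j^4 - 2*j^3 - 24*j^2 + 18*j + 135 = (j - 3)*(j^3 + j^2 - 21*j - 45) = (j - 5)*(j - 3)*(j^2 + 6*j + 9) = (j - 5)*(j - 3)*(j + 3)*(j + 3)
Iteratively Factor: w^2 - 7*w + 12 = (w - 3)*(w - 4)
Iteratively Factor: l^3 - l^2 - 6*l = (l - 3)*(l^2 + 2*l) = l*(l - 3)*(l + 2)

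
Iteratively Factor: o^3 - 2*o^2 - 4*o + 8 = (o - 2)*(o^2 - 4) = (o - 2)*(o + 2)*(o - 2)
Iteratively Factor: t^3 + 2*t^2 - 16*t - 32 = (t - 4)*(t^2 + 6*t + 8) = (t - 4)*(t + 2)*(t + 4)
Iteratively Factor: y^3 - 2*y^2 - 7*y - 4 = (y + 1)*(y^2 - 3*y - 4) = (y - 4)*(y + 1)*(y + 1)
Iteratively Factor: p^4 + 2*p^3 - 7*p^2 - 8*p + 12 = (p + 2)*(p^3 - 7*p + 6) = (p - 2)*(p + 2)*(p^2 + 2*p - 3) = (p - 2)*(p - 1)*(p + 2)*(p + 3)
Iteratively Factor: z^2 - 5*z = (z - 5)*(z)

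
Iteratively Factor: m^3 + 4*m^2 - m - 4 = (m - 1)*(m^2 + 5*m + 4) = (m - 1)*(m + 1)*(m + 4)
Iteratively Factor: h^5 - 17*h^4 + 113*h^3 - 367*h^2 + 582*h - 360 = (h - 4)*(h^4 - 13*h^3 + 61*h^2 - 123*h + 90) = (h - 4)*(h - 3)*(h^3 - 10*h^2 + 31*h - 30) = (h - 4)*(h - 3)^2*(h^2 - 7*h + 10) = (h - 4)*(h - 3)^2*(h - 2)*(h - 5)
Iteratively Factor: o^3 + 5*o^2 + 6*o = (o + 2)*(o^2 + 3*o) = o*(o + 2)*(o + 3)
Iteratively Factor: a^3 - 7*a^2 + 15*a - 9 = (a - 1)*(a^2 - 6*a + 9) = (a - 3)*(a - 1)*(a - 3)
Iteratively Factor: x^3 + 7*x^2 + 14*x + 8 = (x + 4)*(x^2 + 3*x + 2) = (x + 1)*(x + 4)*(x + 2)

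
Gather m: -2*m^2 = -2*m^2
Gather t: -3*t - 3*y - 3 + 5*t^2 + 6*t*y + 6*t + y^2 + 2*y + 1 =5*t^2 + t*(6*y + 3) + y^2 - y - 2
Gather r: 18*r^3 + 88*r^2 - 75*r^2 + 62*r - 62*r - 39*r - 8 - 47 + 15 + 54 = 18*r^3 + 13*r^2 - 39*r + 14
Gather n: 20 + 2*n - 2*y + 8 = 2*n - 2*y + 28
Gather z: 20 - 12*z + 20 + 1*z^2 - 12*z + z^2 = 2*z^2 - 24*z + 40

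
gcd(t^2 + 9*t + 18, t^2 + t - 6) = t + 3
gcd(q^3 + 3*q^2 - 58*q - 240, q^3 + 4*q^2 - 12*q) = q + 6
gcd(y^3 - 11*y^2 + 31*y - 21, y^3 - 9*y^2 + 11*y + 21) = y^2 - 10*y + 21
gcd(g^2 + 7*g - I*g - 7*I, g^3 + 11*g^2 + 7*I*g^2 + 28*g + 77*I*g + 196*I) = g + 7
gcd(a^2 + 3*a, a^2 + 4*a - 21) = 1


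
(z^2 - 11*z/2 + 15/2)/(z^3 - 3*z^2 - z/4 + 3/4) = 2*(2*z - 5)/(4*z^2 - 1)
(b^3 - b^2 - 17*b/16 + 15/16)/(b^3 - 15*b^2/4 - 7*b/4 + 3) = (b - 5/4)/(b - 4)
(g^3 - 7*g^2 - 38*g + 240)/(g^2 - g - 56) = (g^2 + g - 30)/(g + 7)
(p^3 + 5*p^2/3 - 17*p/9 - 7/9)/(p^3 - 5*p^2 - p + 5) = (9*p^2 + 24*p + 7)/(9*(p^2 - 4*p - 5))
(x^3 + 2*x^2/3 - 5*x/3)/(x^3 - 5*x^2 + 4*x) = (x + 5/3)/(x - 4)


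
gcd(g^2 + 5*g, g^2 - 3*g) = g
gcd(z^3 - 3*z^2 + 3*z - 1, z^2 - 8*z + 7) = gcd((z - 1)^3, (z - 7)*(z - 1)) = z - 1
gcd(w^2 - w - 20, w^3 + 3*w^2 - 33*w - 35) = w - 5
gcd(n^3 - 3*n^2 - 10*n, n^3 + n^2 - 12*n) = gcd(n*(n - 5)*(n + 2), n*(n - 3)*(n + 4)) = n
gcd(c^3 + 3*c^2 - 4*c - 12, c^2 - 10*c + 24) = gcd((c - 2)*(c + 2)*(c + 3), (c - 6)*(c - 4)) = 1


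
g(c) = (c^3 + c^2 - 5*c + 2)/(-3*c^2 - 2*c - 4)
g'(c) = (6*c + 2)*(c^3 + c^2 - 5*c + 2)/(-3*c^2 - 2*c - 4)^2 + (3*c^2 + 2*c - 5)/(-3*c^2 - 2*c - 4)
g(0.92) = 0.12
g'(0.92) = -0.03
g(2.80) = -0.54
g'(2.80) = -0.42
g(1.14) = 0.09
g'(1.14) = -0.19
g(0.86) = 0.12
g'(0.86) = 0.03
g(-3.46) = 0.31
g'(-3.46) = -0.55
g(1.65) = -0.06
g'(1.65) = -0.37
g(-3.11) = 0.11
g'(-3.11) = -0.60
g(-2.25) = -0.47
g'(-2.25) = -0.76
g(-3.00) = 0.04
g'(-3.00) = -0.61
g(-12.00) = 3.69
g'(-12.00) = -0.35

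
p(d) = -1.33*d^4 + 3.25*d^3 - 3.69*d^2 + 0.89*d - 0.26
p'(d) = -5.32*d^3 + 9.75*d^2 - 7.38*d + 0.89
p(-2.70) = -164.21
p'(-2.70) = 196.61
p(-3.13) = -266.51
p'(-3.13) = 282.64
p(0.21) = -0.21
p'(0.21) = -0.28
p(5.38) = -710.43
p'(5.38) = -585.04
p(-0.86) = -6.55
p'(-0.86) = 17.83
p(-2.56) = -138.37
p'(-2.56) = 172.94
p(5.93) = -1091.66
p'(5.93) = -809.38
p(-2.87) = -200.27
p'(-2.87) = 228.14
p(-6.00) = -2564.12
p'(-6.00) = 1545.29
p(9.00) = -6648.02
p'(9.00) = -3154.06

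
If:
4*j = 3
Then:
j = 3/4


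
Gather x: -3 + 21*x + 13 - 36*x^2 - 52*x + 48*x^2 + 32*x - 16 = 12*x^2 + x - 6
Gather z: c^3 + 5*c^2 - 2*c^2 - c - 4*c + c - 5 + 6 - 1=c^3 + 3*c^2 - 4*c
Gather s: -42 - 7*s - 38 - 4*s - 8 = -11*s - 88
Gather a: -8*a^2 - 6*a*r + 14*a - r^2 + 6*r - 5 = -8*a^2 + a*(14 - 6*r) - r^2 + 6*r - 5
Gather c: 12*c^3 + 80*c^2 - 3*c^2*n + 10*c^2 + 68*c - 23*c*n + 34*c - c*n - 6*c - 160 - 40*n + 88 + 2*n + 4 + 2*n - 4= 12*c^3 + c^2*(90 - 3*n) + c*(96 - 24*n) - 36*n - 72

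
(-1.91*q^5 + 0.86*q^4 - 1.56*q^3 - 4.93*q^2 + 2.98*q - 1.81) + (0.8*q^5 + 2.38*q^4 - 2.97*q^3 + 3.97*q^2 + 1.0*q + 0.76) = -1.11*q^5 + 3.24*q^4 - 4.53*q^3 - 0.96*q^2 + 3.98*q - 1.05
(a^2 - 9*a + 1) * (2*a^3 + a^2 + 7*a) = 2*a^5 - 17*a^4 - 62*a^2 + 7*a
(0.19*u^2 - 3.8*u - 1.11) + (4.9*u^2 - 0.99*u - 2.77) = 5.09*u^2 - 4.79*u - 3.88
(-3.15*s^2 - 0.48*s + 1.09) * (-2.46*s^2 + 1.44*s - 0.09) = 7.749*s^4 - 3.3552*s^3 - 3.0891*s^2 + 1.6128*s - 0.0981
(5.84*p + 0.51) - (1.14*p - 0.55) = 4.7*p + 1.06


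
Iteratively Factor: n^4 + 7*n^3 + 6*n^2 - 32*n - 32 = (n + 4)*(n^3 + 3*n^2 - 6*n - 8) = (n + 1)*(n + 4)*(n^2 + 2*n - 8) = (n + 1)*(n + 4)^2*(n - 2)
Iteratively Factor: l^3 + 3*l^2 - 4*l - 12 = (l + 3)*(l^2 - 4) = (l - 2)*(l + 3)*(l + 2)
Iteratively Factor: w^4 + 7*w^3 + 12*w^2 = (w + 3)*(w^3 + 4*w^2) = w*(w + 3)*(w^2 + 4*w) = w*(w + 3)*(w + 4)*(w)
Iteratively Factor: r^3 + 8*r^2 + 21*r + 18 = (r + 3)*(r^2 + 5*r + 6) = (r + 3)^2*(r + 2)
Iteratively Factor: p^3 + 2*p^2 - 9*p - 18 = (p + 2)*(p^2 - 9) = (p - 3)*(p + 2)*(p + 3)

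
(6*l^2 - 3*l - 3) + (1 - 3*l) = 6*l^2 - 6*l - 2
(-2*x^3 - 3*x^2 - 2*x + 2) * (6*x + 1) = -12*x^4 - 20*x^3 - 15*x^2 + 10*x + 2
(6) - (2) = 4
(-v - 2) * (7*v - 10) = -7*v^2 - 4*v + 20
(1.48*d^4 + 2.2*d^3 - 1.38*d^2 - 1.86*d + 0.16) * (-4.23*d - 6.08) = -6.2604*d^5 - 18.3044*d^4 - 7.5386*d^3 + 16.2582*d^2 + 10.632*d - 0.9728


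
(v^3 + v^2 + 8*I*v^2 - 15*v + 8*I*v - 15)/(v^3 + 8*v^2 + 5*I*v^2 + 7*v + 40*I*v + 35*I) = (v + 3*I)/(v + 7)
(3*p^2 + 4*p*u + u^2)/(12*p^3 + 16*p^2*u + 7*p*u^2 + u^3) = (p + u)/(4*p^2 + 4*p*u + u^2)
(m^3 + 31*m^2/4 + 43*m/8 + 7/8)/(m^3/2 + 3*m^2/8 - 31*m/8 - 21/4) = (8*m^3 + 62*m^2 + 43*m + 7)/(4*m^3 + 3*m^2 - 31*m - 42)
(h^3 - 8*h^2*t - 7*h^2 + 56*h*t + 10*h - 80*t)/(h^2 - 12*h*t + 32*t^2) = (-h^2 + 7*h - 10)/(-h + 4*t)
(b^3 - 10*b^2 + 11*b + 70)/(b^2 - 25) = (b^2 - 5*b - 14)/(b + 5)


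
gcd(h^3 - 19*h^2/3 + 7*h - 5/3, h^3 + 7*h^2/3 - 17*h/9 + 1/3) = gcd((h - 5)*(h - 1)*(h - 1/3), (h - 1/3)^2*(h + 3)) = h - 1/3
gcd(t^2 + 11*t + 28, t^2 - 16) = t + 4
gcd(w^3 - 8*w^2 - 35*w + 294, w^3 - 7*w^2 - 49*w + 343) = w^2 - 14*w + 49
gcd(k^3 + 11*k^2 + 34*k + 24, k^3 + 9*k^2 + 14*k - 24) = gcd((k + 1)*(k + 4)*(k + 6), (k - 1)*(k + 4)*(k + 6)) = k^2 + 10*k + 24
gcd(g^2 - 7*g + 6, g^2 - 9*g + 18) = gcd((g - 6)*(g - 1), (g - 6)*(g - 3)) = g - 6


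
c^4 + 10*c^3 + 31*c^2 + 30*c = c*(c + 2)*(c + 3)*(c + 5)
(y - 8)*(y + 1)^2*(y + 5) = y^4 - y^3 - 45*y^2 - 83*y - 40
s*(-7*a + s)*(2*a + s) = -14*a^2*s - 5*a*s^2 + s^3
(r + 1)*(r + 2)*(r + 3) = r^3 + 6*r^2 + 11*r + 6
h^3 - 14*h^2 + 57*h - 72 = (h - 8)*(h - 3)^2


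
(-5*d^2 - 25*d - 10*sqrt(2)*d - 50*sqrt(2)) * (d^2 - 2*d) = -5*d^4 - 15*d^3 - 10*sqrt(2)*d^3 - 30*sqrt(2)*d^2 + 50*d^2 + 100*sqrt(2)*d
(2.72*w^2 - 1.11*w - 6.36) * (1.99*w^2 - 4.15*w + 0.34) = 5.4128*w^4 - 13.4969*w^3 - 7.1251*w^2 + 26.0166*w - 2.1624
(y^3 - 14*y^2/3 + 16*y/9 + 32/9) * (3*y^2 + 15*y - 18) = 3*y^5 + y^4 - 248*y^3/3 + 364*y^2/3 + 64*y/3 - 64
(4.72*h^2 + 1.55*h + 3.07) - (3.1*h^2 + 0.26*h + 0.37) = 1.62*h^2 + 1.29*h + 2.7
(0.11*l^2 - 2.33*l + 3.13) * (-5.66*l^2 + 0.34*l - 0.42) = -0.6226*l^4 + 13.2252*l^3 - 18.5542*l^2 + 2.0428*l - 1.3146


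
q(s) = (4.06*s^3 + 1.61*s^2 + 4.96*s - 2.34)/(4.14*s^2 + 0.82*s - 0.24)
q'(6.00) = 0.95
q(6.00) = 6.26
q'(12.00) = 0.97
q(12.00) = 12.06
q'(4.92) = 0.94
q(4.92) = 5.24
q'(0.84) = 1.15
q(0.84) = 1.59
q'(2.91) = 0.89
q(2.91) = 3.38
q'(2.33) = 0.86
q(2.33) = 2.87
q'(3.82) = 0.92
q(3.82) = 4.21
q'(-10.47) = 0.97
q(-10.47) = -10.20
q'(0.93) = 1.00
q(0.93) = 1.69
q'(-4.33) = 0.89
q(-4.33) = -4.38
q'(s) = (-8.28*s - 0.82)*(4.06*s^3 + 1.61*s^2 + 4.96*s - 2.34)/(4.14*s^2 + 0.82*s - 0.24)^2 + (12.18*s^2 + 3.22*s + 4.96)/(4.14*s^2 + 0.82*s - 0.24)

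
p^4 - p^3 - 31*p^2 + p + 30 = (p - 6)*(p - 1)*(p + 1)*(p + 5)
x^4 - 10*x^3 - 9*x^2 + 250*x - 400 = (x - 8)*(x - 5)*(x - 2)*(x + 5)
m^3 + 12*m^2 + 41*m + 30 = (m + 1)*(m + 5)*(m + 6)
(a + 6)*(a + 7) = a^2 + 13*a + 42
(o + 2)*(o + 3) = o^2 + 5*o + 6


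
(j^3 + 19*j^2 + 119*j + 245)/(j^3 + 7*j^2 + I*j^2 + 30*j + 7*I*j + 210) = (j^2 + 12*j + 35)/(j^2 + I*j + 30)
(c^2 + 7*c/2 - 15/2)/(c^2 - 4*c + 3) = (2*c^2 + 7*c - 15)/(2*(c^2 - 4*c + 3))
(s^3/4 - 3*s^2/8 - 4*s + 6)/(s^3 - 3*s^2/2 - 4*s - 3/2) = (-2*s^3 + 3*s^2 + 32*s - 48)/(4*(-2*s^3 + 3*s^2 + 8*s + 3))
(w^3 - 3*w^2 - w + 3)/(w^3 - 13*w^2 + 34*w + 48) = (w^2 - 4*w + 3)/(w^2 - 14*w + 48)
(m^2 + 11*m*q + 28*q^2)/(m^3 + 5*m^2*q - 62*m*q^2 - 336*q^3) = (-m - 4*q)/(-m^2 + 2*m*q + 48*q^2)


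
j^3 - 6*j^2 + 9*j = j*(j - 3)^2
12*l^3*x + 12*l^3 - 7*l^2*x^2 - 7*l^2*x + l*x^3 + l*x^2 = (-4*l + x)*(-3*l + x)*(l*x + l)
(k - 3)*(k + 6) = k^2 + 3*k - 18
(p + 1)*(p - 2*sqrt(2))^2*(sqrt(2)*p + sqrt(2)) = sqrt(2)*p^4 - 8*p^3 + 2*sqrt(2)*p^3 - 16*p^2 + 9*sqrt(2)*p^2 - 8*p + 16*sqrt(2)*p + 8*sqrt(2)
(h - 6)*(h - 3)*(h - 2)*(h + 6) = h^4 - 5*h^3 - 30*h^2 + 180*h - 216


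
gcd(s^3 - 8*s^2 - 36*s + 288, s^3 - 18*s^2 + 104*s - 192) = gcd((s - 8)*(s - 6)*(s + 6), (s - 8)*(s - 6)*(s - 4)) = s^2 - 14*s + 48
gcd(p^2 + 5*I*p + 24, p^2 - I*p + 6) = p - 3*I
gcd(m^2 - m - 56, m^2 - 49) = m + 7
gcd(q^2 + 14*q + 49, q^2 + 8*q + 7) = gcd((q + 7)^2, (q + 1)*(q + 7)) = q + 7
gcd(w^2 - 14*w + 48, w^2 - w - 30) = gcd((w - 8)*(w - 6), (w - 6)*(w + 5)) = w - 6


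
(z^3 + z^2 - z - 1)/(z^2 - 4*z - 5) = (z^2 - 1)/(z - 5)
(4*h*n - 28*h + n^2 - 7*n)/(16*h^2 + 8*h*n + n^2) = (n - 7)/(4*h + n)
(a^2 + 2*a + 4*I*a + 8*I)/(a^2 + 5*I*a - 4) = (a + 2)/(a + I)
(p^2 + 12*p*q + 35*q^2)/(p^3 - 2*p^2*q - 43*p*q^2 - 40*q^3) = (p + 7*q)/(p^2 - 7*p*q - 8*q^2)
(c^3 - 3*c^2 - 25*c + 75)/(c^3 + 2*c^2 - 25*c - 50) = (c - 3)/(c + 2)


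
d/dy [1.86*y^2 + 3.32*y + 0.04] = 3.72*y + 3.32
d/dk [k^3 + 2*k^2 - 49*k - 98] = 3*k^2 + 4*k - 49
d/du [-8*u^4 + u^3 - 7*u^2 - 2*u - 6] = -32*u^3 + 3*u^2 - 14*u - 2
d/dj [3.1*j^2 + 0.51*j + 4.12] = 6.2*j + 0.51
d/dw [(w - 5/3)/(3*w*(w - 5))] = (-3*w^2 + 10*w - 25)/(9*w^2*(w^2 - 10*w + 25))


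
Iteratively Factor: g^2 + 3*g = (g)*(g + 3)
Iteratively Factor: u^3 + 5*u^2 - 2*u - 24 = (u + 3)*(u^2 + 2*u - 8) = (u - 2)*(u + 3)*(u + 4)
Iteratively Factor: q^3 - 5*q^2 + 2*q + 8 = (q - 4)*(q^2 - q - 2) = (q - 4)*(q - 2)*(q + 1)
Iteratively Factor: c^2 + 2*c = (c)*(c + 2)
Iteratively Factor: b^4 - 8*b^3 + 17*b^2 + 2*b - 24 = (b - 3)*(b^3 - 5*b^2 + 2*b + 8) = (b - 4)*(b - 3)*(b^2 - b - 2) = (b - 4)*(b - 3)*(b + 1)*(b - 2)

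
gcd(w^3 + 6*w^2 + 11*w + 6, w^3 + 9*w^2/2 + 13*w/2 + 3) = w^2 + 3*w + 2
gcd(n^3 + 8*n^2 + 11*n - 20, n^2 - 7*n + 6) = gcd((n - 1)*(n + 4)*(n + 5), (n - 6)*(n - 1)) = n - 1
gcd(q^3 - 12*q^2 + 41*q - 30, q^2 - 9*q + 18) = q - 6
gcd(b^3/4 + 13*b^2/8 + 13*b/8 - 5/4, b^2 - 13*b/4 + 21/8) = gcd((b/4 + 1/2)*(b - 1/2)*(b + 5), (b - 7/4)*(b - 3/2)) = 1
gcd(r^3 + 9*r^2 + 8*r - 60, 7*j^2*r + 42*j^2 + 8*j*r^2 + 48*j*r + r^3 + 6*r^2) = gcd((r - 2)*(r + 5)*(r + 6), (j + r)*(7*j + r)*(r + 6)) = r + 6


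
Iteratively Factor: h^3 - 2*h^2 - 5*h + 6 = (h - 3)*(h^2 + h - 2) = (h - 3)*(h - 1)*(h + 2)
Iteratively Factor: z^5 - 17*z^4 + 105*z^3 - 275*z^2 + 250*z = (z)*(z^4 - 17*z^3 + 105*z^2 - 275*z + 250) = z*(z - 5)*(z^3 - 12*z^2 + 45*z - 50) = z*(z - 5)^2*(z^2 - 7*z + 10) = z*(z - 5)^3*(z - 2)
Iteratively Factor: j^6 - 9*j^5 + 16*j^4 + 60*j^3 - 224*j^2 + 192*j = (j + 3)*(j^5 - 12*j^4 + 52*j^3 - 96*j^2 + 64*j) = (j - 4)*(j + 3)*(j^4 - 8*j^3 + 20*j^2 - 16*j) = (j - 4)*(j - 2)*(j + 3)*(j^3 - 6*j^2 + 8*j) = (j - 4)^2*(j - 2)*(j + 3)*(j^2 - 2*j) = j*(j - 4)^2*(j - 2)*(j + 3)*(j - 2)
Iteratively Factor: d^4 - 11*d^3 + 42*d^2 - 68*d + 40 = (d - 2)*(d^3 - 9*d^2 + 24*d - 20) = (d - 2)^2*(d^2 - 7*d + 10) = (d - 2)^3*(d - 5)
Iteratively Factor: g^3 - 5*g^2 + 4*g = (g - 1)*(g^2 - 4*g) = (g - 4)*(g - 1)*(g)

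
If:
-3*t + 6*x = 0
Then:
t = 2*x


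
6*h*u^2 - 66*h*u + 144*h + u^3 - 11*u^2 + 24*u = (6*h + u)*(u - 8)*(u - 3)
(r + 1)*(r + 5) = r^2 + 6*r + 5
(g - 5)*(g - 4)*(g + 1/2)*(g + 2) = g^4 - 13*g^3/2 - 3*g^2/2 + 41*g + 20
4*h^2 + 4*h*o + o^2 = (2*h + o)^2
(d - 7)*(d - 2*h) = d^2 - 2*d*h - 7*d + 14*h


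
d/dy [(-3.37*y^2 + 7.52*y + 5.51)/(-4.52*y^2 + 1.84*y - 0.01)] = (27.7896*y^2 + 49.8778*y - 10.2136)/(20.4304*y^4 - 16.6336*y^3 + 3.476*y^2 - 0.0368*y + 0.0001)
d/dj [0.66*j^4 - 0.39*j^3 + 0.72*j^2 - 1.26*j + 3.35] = 2.64*j^3 - 1.17*j^2 + 1.44*j - 1.26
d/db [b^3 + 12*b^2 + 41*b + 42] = 3*b^2 + 24*b + 41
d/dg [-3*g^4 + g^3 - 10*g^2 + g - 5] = -12*g^3 + 3*g^2 - 20*g + 1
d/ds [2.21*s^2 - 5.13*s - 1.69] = 4.42*s - 5.13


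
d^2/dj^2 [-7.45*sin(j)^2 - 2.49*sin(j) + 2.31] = 2.49*sin(j) - 14.9*cos(2*j)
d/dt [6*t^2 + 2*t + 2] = 12*t + 2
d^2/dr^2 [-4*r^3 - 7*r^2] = -24*r - 14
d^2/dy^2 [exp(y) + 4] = exp(y)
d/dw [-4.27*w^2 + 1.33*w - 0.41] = 1.33 - 8.54*w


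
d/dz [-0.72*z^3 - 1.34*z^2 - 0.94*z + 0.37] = -2.16*z^2 - 2.68*z - 0.94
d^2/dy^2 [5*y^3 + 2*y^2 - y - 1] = 30*y + 4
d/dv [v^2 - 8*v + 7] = 2*v - 8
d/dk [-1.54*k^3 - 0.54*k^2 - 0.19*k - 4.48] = -4.62*k^2 - 1.08*k - 0.19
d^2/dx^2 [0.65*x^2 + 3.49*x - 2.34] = 1.30000000000000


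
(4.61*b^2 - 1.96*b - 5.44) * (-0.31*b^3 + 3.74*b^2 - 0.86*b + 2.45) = -1.4291*b^5 + 17.849*b^4 - 9.6086*b^3 - 7.3655*b^2 - 0.123600000000001*b - 13.328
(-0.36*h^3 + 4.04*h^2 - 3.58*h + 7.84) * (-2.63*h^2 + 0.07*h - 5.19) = 0.9468*h^5 - 10.6504*h^4 + 11.5666*h^3 - 41.8374*h^2 + 19.129*h - 40.6896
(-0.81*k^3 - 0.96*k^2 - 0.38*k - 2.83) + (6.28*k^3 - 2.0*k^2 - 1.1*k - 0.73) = 5.47*k^3 - 2.96*k^2 - 1.48*k - 3.56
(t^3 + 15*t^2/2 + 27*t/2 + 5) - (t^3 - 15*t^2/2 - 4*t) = 15*t^2 + 35*t/2 + 5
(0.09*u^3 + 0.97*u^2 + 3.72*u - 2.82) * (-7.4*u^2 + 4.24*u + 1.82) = -0.666*u^5 - 6.7964*u^4 - 23.2514*u^3 + 38.4062*u^2 - 5.1864*u - 5.1324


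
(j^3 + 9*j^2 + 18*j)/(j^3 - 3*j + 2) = j*(j^2 + 9*j + 18)/(j^3 - 3*j + 2)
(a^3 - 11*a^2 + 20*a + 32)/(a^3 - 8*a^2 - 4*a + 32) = (a^2 - 3*a - 4)/(a^2 - 4)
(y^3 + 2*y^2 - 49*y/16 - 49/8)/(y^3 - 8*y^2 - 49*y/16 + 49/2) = (y + 2)/(y - 8)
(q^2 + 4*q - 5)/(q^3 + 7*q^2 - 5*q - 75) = (q - 1)/(q^2 + 2*q - 15)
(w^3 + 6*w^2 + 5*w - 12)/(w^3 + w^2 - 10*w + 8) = (w + 3)/(w - 2)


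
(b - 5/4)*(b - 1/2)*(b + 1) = b^3 - 3*b^2/4 - 9*b/8 + 5/8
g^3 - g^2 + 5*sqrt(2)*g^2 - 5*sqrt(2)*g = g*(g - 1)*(g + 5*sqrt(2))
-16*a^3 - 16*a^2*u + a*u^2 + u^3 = (-4*a + u)*(a + u)*(4*a + u)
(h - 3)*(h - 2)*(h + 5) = h^3 - 19*h + 30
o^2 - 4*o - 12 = (o - 6)*(o + 2)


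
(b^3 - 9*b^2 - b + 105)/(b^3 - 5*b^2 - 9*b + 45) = (b - 7)/(b - 3)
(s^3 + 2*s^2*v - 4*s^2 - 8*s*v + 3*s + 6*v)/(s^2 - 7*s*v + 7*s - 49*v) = (s^3 + 2*s^2*v - 4*s^2 - 8*s*v + 3*s + 6*v)/(s^2 - 7*s*v + 7*s - 49*v)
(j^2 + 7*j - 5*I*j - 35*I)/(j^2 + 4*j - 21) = (j - 5*I)/(j - 3)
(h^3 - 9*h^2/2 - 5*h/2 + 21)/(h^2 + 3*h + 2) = (2*h^2 - 13*h + 21)/(2*(h + 1))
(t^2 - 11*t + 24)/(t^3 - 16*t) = (t^2 - 11*t + 24)/(t*(t^2 - 16))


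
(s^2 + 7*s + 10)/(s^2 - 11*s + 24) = (s^2 + 7*s + 10)/(s^2 - 11*s + 24)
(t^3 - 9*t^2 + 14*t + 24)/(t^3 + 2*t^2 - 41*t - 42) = (t - 4)/(t + 7)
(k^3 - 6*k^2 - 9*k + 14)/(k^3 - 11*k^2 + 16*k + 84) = (k - 1)/(k - 6)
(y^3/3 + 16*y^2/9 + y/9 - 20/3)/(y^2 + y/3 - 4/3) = (3*y^3 + 16*y^2 + y - 60)/(3*(3*y^2 + y - 4))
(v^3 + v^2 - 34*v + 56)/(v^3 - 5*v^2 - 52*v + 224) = (v - 2)/(v - 8)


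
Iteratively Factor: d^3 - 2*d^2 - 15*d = (d - 5)*(d^2 + 3*d) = d*(d - 5)*(d + 3)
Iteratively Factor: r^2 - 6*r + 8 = (r - 4)*(r - 2)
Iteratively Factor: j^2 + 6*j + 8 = (j + 2)*(j + 4)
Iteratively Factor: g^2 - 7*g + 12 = (g - 4)*(g - 3)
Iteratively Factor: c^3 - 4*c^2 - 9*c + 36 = (c - 3)*(c^2 - c - 12) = (c - 3)*(c + 3)*(c - 4)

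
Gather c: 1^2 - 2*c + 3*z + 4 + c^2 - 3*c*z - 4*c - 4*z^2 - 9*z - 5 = c^2 + c*(-3*z - 6) - 4*z^2 - 6*z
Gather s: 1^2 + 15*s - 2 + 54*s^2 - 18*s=54*s^2 - 3*s - 1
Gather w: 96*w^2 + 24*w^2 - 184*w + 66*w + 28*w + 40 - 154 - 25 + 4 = 120*w^2 - 90*w - 135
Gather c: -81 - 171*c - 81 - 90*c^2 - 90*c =-90*c^2 - 261*c - 162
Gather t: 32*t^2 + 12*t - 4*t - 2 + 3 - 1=32*t^2 + 8*t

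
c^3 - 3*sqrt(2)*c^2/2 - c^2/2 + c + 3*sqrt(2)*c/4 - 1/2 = (c - 1/2)*(c - sqrt(2))*(c - sqrt(2)/2)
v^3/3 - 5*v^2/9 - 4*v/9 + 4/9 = (v/3 + 1/3)*(v - 2)*(v - 2/3)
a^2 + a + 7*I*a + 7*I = (a + 1)*(a + 7*I)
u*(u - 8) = u^2 - 8*u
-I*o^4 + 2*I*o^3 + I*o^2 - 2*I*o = o*(o - 2)*(o - 1)*(-I*o - I)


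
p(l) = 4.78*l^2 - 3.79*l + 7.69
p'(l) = 9.56*l - 3.79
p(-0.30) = 9.26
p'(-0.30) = -6.66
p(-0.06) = 7.93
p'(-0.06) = -4.36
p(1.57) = 13.52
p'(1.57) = 11.22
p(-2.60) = 49.86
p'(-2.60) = -28.65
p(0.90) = 8.15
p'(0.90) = 4.81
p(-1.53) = 24.68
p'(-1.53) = -18.42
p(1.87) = 17.32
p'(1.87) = 14.09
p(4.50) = 87.43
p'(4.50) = 39.23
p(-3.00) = 62.08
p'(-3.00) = -32.47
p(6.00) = 157.03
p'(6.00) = 53.57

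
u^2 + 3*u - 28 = (u - 4)*(u + 7)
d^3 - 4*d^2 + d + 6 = (d - 3)*(d - 2)*(d + 1)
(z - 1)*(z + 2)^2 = z^3 + 3*z^2 - 4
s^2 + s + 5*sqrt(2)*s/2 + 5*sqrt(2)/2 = (s + 1)*(s + 5*sqrt(2)/2)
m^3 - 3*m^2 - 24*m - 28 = (m - 7)*(m + 2)^2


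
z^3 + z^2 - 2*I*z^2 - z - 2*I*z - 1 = (z + 1)*(z - I)^2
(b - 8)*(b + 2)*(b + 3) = b^3 - 3*b^2 - 34*b - 48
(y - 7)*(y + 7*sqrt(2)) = y^2 - 7*y + 7*sqrt(2)*y - 49*sqrt(2)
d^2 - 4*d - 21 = (d - 7)*(d + 3)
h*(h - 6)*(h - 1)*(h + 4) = h^4 - 3*h^3 - 22*h^2 + 24*h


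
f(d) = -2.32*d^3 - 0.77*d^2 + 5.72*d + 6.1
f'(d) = -6.96*d^2 - 1.54*d + 5.72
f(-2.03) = 10.72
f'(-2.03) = -19.84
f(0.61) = 8.78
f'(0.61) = 2.19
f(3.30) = -66.78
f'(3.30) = -75.16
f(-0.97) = 1.94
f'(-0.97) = 0.67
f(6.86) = -739.86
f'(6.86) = -332.38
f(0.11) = 6.72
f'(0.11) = 5.47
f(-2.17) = 13.77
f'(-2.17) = -23.71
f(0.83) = 8.99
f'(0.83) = -0.35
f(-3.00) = 44.65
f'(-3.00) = -52.30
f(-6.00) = 445.18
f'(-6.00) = -235.60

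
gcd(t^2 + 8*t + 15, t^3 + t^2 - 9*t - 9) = t + 3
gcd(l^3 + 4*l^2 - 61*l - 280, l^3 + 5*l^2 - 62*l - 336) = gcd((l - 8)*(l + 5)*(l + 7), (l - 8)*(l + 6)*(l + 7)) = l^2 - l - 56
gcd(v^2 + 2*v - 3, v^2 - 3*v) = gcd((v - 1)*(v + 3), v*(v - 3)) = 1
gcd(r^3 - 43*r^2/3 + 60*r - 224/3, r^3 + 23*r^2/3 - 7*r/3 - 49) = r - 7/3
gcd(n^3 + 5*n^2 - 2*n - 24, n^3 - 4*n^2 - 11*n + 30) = n^2 + n - 6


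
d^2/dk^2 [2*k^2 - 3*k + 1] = 4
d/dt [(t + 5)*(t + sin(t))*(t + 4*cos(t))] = -(t + 5)*(t + sin(t))*(4*sin(t) - 1) + (t + 5)*(t + 4*cos(t))*(cos(t) + 1) + (t + sin(t))*(t + 4*cos(t))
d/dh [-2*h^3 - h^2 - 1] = 2*h*(-3*h - 1)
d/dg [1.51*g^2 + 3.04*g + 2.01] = 3.02*g + 3.04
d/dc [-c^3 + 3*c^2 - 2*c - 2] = -3*c^2 + 6*c - 2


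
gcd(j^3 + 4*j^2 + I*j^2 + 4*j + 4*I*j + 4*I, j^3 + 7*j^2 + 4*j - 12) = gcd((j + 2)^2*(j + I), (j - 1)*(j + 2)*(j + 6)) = j + 2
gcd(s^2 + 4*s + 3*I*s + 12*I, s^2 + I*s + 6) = s + 3*I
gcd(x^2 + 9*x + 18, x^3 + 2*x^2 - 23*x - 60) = x + 3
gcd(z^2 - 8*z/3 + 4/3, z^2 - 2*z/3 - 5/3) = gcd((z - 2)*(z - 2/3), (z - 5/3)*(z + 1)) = 1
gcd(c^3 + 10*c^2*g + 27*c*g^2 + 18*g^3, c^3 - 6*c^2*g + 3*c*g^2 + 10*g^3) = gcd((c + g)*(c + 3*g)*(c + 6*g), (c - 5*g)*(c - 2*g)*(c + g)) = c + g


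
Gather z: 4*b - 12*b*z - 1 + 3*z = 4*b + z*(3 - 12*b) - 1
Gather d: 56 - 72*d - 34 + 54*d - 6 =16 - 18*d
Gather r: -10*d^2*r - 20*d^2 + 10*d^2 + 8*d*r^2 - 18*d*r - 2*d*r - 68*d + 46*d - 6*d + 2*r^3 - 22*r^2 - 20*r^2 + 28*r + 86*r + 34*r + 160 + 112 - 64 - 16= -10*d^2 - 28*d + 2*r^3 + r^2*(8*d - 42) + r*(-10*d^2 - 20*d + 148) + 192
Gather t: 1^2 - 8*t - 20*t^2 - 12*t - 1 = -20*t^2 - 20*t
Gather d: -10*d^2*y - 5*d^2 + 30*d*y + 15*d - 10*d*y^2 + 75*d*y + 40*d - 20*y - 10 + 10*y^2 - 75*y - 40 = d^2*(-10*y - 5) + d*(-10*y^2 + 105*y + 55) + 10*y^2 - 95*y - 50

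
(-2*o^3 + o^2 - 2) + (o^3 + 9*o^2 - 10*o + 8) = -o^3 + 10*o^2 - 10*o + 6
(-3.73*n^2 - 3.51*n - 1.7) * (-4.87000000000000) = 18.1651*n^2 + 17.0937*n + 8.279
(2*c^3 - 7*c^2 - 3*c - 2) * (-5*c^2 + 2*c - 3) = -10*c^5 + 39*c^4 - 5*c^3 + 25*c^2 + 5*c + 6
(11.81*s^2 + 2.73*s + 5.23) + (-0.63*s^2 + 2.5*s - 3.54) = 11.18*s^2 + 5.23*s + 1.69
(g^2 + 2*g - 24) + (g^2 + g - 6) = 2*g^2 + 3*g - 30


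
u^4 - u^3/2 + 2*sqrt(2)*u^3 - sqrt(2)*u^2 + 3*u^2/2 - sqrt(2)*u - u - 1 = (u - 1)*(u + 1/2)*(u + sqrt(2))^2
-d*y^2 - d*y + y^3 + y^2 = y*(-d + y)*(y + 1)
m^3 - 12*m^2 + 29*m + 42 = (m - 7)*(m - 6)*(m + 1)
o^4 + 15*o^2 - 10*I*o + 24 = (o - 3*I)*(o - 2*I)*(o + I)*(o + 4*I)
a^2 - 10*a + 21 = (a - 7)*(a - 3)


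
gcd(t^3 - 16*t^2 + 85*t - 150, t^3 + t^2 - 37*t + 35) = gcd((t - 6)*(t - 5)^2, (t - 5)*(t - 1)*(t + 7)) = t - 5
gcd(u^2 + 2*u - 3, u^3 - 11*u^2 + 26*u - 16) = u - 1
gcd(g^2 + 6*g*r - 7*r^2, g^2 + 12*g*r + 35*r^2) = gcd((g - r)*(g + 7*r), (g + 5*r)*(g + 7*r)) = g + 7*r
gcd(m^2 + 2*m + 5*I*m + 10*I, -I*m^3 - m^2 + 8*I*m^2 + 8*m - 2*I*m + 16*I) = 1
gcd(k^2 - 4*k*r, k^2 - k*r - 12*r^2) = -k + 4*r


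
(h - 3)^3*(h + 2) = h^4 - 7*h^3 + 9*h^2 + 27*h - 54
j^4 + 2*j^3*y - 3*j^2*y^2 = j^2*(j - y)*(j + 3*y)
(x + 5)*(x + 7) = x^2 + 12*x + 35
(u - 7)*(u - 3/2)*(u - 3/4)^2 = u^4 - 10*u^3 + 381*u^2/16 - 657*u/32 + 189/32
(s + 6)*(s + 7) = s^2 + 13*s + 42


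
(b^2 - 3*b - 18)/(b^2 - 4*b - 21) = (b - 6)/(b - 7)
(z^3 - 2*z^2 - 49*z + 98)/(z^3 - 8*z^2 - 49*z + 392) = (z - 2)/(z - 8)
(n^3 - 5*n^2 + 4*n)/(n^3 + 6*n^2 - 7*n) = (n - 4)/(n + 7)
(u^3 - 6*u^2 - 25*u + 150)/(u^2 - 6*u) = u - 25/u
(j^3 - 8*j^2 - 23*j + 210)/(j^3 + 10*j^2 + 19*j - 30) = (j^2 - 13*j + 42)/(j^2 + 5*j - 6)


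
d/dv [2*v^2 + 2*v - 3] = 4*v + 2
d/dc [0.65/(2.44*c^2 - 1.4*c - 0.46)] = (0.91 - 3.172*c)/(-2.44*c^2 + 1.4*c + 0.46)^2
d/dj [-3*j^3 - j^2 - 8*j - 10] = -9*j^2 - 2*j - 8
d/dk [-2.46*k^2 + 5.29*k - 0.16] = 5.29 - 4.92*k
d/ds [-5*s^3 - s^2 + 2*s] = -15*s^2 - 2*s + 2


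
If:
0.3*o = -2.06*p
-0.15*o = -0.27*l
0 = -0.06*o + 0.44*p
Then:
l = 0.00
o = 0.00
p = 0.00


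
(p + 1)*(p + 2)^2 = p^3 + 5*p^2 + 8*p + 4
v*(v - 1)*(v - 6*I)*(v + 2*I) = v^4 - v^3 - 4*I*v^3 + 12*v^2 + 4*I*v^2 - 12*v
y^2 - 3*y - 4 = (y - 4)*(y + 1)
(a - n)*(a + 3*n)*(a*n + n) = a^3*n + 2*a^2*n^2 + a^2*n - 3*a*n^3 + 2*a*n^2 - 3*n^3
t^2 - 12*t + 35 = (t - 7)*(t - 5)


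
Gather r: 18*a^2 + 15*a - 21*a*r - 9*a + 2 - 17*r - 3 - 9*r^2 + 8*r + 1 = 18*a^2 + 6*a - 9*r^2 + r*(-21*a - 9)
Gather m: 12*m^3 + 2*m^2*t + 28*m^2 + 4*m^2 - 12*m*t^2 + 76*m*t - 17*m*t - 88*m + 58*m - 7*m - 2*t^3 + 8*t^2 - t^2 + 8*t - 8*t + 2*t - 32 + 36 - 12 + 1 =12*m^3 + m^2*(2*t + 32) + m*(-12*t^2 + 59*t - 37) - 2*t^3 + 7*t^2 + 2*t - 7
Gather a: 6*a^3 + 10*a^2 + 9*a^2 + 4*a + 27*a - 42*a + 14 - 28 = 6*a^3 + 19*a^2 - 11*a - 14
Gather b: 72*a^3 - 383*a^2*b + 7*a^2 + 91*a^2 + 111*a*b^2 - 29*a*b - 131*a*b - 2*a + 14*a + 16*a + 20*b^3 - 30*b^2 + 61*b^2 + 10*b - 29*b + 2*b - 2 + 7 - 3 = 72*a^3 + 98*a^2 + 28*a + 20*b^3 + b^2*(111*a + 31) + b*(-383*a^2 - 160*a - 17) + 2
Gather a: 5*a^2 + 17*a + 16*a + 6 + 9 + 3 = 5*a^2 + 33*a + 18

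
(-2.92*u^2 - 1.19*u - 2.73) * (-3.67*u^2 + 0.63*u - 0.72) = 10.7164*u^4 + 2.5277*u^3 + 11.3718*u^2 - 0.8631*u + 1.9656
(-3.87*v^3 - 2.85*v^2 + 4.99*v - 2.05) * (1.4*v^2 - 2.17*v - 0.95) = -5.418*v^5 + 4.4079*v^4 + 16.847*v^3 - 10.9908*v^2 - 0.292000000000001*v + 1.9475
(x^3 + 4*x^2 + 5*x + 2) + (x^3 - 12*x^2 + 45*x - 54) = 2*x^3 - 8*x^2 + 50*x - 52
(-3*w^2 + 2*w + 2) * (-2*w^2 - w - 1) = 6*w^4 - w^3 - 3*w^2 - 4*w - 2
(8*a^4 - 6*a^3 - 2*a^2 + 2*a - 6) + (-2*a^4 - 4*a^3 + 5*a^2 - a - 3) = 6*a^4 - 10*a^3 + 3*a^2 + a - 9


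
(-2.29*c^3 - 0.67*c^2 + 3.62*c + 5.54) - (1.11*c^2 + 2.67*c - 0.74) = -2.29*c^3 - 1.78*c^2 + 0.95*c + 6.28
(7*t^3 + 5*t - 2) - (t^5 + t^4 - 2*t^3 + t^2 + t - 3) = -t^5 - t^4 + 9*t^3 - t^2 + 4*t + 1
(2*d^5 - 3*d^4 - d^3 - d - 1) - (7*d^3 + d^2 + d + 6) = 2*d^5 - 3*d^4 - 8*d^3 - d^2 - 2*d - 7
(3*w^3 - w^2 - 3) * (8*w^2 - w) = 24*w^5 - 11*w^4 + w^3 - 24*w^2 + 3*w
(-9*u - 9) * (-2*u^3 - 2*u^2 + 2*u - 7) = 18*u^4 + 36*u^3 + 45*u + 63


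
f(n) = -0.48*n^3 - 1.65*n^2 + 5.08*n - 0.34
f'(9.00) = -141.26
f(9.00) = -438.19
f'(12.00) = -241.88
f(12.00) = -1006.42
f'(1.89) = -6.30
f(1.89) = 0.13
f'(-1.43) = 6.85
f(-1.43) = -9.57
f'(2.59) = -13.13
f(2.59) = -6.59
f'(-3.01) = 1.97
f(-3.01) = -17.49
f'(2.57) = -12.91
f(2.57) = -6.33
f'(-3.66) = -2.13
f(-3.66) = -17.50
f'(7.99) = -113.22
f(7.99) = -309.93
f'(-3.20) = 0.89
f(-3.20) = -17.76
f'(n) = -1.44*n^2 - 3.3*n + 5.08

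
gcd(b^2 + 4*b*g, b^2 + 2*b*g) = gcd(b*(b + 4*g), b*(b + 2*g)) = b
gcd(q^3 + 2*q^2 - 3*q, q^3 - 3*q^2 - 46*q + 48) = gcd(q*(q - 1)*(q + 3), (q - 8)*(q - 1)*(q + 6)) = q - 1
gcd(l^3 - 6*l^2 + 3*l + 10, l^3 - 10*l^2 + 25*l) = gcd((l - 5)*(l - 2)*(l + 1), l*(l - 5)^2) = l - 5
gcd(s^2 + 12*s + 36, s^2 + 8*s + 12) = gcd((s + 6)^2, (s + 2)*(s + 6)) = s + 6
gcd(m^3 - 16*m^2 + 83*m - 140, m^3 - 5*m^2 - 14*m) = m - 7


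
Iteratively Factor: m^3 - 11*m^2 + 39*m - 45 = (m - 3)*(m^2 - 8*m + 15) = (m - 3)^2*(m - 5)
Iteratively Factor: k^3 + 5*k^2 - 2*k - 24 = (k - 2)*(k^2 + 7*k + 12) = (k - 2)*(k + 4)*(k + 3)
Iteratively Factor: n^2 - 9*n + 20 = (n - 5)*(n - 4)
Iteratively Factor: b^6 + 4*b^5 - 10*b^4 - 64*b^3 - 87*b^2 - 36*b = (b + 3)*(b^5 + b^4 - 13*b^3 - 25*b^2 - 12*b) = (b - 4)*(b + 3)*(b^4 + 5*b^3 + 7*b^2 + 3*b) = (b - 4)*(b + 1)*(b + 3)*(b^3 + 4*b^2 + 3*b) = (b - 4)*(b + 1)*(b + 3)^2*(b^2 + b) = (b - 4)*(b + 1)^2*(b + 3)^2*(b)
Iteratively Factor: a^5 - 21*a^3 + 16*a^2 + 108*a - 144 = (a - 2)*(a^4 + 2*a^3 - 17*a^2 - 18*a + 72) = (a - 2)^2*(a^3 + 4*a^2 - 9*a - 36) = (a - 2)^2*(a + 4)*(a^2 - 9) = (a - 2)^2*(a + 3)*(a + 4)*(a - 3)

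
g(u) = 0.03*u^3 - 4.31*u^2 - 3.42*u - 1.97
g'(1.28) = -14.31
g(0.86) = -8.08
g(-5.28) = -108.48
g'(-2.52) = 18.87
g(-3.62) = -47.49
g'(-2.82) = 21.60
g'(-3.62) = 28.96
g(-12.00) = -633.41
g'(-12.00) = 112.98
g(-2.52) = -21.20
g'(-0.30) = -0.83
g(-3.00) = -31.31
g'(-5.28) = 44.60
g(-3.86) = -54.71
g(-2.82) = -27.27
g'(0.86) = -10.77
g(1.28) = -13.35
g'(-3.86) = 31.19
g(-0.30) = -1.33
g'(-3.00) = 23.25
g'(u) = 0.09*u^2 - 8.62*u - 3.42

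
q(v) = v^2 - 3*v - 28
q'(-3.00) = -9.00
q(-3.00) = -10.00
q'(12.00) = 21.00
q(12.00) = 80.00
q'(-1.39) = -5.78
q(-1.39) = -21.90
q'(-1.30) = -5.60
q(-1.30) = -22.41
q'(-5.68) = -14.36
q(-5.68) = 21.30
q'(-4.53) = -12.06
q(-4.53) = 6.11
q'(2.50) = 2.00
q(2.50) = -29.25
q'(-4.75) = -12.50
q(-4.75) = 8.81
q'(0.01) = -2.98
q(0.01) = -28.03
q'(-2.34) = -7.68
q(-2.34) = -15.50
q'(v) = 2*v - 3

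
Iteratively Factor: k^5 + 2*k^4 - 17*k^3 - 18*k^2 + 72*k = (k)*(k^4 + 2*k^3 - 17*k^2 - 18*k + 72) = k*(k - 3)*(k^3 + 5*k^2 - 2*k - 24) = k*(k - 3)*(k + 4)*(k^2 + k - 6) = k*(k - 3)*(k - 2)*(k + 4)*(k + 3)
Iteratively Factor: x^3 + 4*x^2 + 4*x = (x + 2)*(x^2 + 2*x) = (x + 2)^2*(x)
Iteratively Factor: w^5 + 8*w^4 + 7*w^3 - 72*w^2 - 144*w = (w + 4)*(w^4 + 4*w^3 - 9*w^2 - 36*w) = (w + 3)*(w + 4)*(w^3 + w^2 - 12*w) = (w + 3)*(w + 4)^2*(w^2 - 3*w) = w*(w + 3)*(w + 4)^2*(w - 3)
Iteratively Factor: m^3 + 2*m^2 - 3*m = (m + 3)*(m^2 - m) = m*(m + 3)*(m - 1)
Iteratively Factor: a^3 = (a)*(a^2) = a^2*(a)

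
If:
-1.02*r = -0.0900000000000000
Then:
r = 0.09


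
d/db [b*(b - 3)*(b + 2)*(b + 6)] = 4*b^3 + 15*b^2 - 24*b - 36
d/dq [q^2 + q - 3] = 2*q + 1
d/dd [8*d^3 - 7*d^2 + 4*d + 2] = 24*d^2 - 14*d + 4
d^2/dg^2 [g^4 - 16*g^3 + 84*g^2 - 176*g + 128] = 12*g^2 - 96*g + 168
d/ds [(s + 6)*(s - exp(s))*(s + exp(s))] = 3*s^2 - 2*s*exp(2*s) + 12*s - 13*exp(2*s)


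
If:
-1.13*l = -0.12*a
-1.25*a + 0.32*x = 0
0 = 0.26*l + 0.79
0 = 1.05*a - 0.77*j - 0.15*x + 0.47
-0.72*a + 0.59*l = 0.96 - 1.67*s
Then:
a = -28.61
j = -16.63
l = -3.04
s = -10.69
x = -111.77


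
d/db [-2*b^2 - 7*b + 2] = -4*b - 7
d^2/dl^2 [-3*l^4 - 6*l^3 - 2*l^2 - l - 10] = -36*l^2 - 36*l - 4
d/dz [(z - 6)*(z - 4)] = 2*z - 10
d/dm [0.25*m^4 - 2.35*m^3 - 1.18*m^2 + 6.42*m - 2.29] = 1.0*m^3 - 7.05*m^2 - 2.36*m + 6.42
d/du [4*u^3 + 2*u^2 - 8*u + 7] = 12*u^2 + 4*u - 8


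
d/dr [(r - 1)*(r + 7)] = 2*r + 6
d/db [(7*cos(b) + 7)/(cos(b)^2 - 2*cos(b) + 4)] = 7*(cos(b)^2 + 2*cos(b) - 6)*sin(b)/(cos(b)^2 - 2*cos(b) + 4)^2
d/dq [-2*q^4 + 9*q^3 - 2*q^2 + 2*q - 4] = -8*q^3 + 27*q^2 - 4*q + 2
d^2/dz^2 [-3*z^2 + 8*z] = -6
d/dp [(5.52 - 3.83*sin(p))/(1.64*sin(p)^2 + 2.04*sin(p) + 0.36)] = (6.2812*sin(p)^2 - 18.1056*sin(p) - 12.6396)*cos(p)/(2.6896*sin(p)^4 + 6.6912*sin(p)^3 + 5.3424*sin(p)^2 + 1.4688*sin(p) + 0.1296)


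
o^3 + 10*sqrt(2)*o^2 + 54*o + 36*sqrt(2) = (o + sqrt(2))*(o + 3*sqrt(2))*(o + 6*sqrt(2))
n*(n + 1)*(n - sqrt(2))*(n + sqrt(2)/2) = n^4 - sqrt(2)*n^3/2 + n^3 - n^2 - sqrt(2)*n^2/2 - n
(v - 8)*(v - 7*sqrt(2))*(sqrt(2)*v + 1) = sqrt(2)*v^3 - 13*v^2 - 8*sqrt(2)*v^2 - 7*sqrt(2)*v + 104*v + 56*sqrt(2)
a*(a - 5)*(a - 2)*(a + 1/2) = a^4 - 13*a^3/2 + 13*a^2/2 + 5*a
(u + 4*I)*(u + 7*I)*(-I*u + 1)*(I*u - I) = u^4 - u^3 + 12*I*u^3 - 39*u^2 - 12*I*u^2 + 39*u - 28*I*u + 28*I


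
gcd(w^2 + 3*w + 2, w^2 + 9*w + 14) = w + 2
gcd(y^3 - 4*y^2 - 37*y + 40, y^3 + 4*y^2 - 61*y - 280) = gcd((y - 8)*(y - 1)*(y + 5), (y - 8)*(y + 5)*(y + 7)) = y^2 - 3*y - 40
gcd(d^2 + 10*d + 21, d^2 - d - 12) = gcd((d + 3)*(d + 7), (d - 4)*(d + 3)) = d + 3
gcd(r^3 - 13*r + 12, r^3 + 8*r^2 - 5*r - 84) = r^2 + r - 12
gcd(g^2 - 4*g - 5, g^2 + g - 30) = g - 5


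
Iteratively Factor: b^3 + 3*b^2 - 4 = (b + 2)*(b^2 + b - 2) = (b - 1)*(b + 2)*(b + 2)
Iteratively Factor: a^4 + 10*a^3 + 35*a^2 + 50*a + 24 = (a + 1)*(a^3 + 9*a^2 + 26*a + 24) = (a + 1)*(a + 4)*(a^2 + 5*a + 6) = (a + 1)*(a + 3)*(a + 4)*(a + 2)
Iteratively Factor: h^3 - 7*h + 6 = (h - 2)*(h^2 + 2*h - 3) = (h - 2)*(h + 3)*(h - 1)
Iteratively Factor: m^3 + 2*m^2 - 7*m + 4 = (m - 1)*(m^2 + 3*m - 4) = (m - 1)^2*(m + 4)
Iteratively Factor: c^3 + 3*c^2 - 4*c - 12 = (c + 2)*(c^2 + c - 6) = (c + 2)*(c + 3)*(c - 2)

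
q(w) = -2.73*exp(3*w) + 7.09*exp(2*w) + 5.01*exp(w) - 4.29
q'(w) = -8.19*exp(3*w) + 14.18*exp(2*w) + 5.01*exp(w)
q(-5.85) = -4.28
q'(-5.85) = 0.01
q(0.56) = 11.56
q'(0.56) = 8.29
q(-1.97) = -3.46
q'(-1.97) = 0.95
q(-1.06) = -1.82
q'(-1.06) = 3.10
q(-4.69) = -4.24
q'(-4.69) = 0.05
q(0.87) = 10.94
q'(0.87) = -18.63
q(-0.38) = 1.58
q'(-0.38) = 7.44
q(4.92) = -6886436.01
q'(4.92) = -20793745.22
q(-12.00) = -4.29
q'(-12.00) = 0.00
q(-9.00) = -4.29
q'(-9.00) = 0.00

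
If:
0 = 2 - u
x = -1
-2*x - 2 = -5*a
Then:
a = 0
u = 2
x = -1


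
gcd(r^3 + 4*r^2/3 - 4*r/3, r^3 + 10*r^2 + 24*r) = r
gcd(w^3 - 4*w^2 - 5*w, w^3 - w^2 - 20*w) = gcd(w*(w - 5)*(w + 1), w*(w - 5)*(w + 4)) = w^2 - 5*w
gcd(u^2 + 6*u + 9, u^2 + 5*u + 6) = u + 3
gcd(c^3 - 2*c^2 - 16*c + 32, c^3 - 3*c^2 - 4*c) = c - 4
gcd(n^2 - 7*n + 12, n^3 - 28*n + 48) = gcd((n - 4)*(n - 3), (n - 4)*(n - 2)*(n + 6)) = n - 4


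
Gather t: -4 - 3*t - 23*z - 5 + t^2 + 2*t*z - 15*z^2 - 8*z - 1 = t^2 + t*(2*z - 3) - 15*z^2 - 31*z - 10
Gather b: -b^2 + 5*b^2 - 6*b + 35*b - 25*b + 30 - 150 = 4*b^2 + 4*b - 120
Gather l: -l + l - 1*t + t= 0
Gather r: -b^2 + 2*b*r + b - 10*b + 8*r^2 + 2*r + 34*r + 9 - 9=-b^2 - 9*b + 8*r^2 + r*(2*b + 36)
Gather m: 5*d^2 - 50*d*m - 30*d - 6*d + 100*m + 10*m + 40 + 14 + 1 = 5*d^2 - 36*d + m*(110 - 50*d) + 55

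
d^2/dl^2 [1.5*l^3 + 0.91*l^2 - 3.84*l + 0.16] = 9.0*l + 1.82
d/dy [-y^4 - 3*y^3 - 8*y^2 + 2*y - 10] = -4*y^3 - 9*y^2 - 16*y + 2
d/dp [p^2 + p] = 2*p + 1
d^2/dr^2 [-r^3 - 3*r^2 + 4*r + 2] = -6*r - 6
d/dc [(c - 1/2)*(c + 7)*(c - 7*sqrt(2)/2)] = 3*c^2 - 7*sqrt(2)*c + 13*c - 91*sqrt(2)/4 - 7/2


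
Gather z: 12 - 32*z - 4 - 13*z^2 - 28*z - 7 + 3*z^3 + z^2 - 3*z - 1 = 3*z^3 - 12*z^2 - 63*z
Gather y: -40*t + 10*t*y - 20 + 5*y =-40*t + y*(10*t + 5) - 20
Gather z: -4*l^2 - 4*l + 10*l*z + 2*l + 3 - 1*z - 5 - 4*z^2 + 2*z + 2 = -4*l^2 - 2*l - 4*z^2 + z*(10*l + 1)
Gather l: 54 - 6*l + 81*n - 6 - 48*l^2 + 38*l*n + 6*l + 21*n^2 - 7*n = -48*l^2 + 38*l*n + 21*n^2 + 74*n + 48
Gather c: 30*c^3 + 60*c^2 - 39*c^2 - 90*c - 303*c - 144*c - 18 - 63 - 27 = 30*c^3 + 21*c^2 - 537*c - 108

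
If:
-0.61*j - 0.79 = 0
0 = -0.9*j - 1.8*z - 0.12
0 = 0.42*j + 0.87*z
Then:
No Solution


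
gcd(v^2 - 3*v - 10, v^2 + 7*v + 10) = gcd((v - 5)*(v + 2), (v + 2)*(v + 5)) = v + 2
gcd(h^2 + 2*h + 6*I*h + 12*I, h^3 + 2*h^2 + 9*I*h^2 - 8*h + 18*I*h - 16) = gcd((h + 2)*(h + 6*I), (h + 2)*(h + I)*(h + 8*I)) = h + 2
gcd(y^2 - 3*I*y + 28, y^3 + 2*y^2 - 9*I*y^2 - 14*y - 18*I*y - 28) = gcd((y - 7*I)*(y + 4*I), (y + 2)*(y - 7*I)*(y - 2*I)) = y - 7*I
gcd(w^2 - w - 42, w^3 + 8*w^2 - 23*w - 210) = w + 6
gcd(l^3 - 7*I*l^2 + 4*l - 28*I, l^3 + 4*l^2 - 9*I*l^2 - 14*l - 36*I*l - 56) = l^2 - 9*I*l - 14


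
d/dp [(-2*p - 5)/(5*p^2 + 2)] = 2*(5*p^2 + 25*p - 2)/(25*p^4 + 20*p^2 + 4)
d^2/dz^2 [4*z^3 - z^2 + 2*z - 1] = 24*z - 2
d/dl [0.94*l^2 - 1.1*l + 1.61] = 1.88*l - 1.1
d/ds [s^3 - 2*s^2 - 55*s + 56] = 3*s^2 - 4*s - 55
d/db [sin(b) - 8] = cos(b)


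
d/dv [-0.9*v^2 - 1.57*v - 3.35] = -1.8*v - 1.57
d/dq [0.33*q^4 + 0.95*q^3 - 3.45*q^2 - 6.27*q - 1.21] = 1.32*q^3 + 2.85*q^2 - 6.9*q - 6.27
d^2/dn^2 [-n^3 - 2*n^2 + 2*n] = -6*n - 4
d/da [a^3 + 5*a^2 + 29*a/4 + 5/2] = 3*a^2 + 10*a + 29/4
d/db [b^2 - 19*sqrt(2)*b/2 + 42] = 2*b - 19*sqrt(2)/2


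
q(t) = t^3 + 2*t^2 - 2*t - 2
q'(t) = 3*t^2 + 4*t - 2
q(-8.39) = -435.03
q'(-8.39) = 175.62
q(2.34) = 17.08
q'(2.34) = 23.79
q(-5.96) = -130.75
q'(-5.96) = 80.72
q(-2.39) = 0.55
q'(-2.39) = 5.58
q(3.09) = 40.42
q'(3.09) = 39.00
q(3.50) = 58.38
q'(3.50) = 48.75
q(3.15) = 42.80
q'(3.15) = 40.37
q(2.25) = 15.02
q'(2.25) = 22.19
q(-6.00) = -134.00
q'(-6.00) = 82.00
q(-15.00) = -2897.00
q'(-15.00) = 613.00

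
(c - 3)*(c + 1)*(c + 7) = c^3 + 5*c^2 - 17*c - 21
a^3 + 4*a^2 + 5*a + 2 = (a + 1)^2*(a + 2)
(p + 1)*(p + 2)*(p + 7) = p^3 + 10*p^2 + 23*p + 14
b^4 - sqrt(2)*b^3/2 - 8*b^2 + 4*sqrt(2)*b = b*(b - 2*sqrt(2))*(b - sqrt(2)/2)*(b + 2*sqrt(2))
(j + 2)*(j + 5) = j^2 + 7*j + 10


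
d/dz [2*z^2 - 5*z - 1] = 4*z - 5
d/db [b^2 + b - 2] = 2*b + 1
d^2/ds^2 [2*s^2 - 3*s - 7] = 4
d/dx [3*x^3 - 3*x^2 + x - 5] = 9*x^2 - 6*x + 1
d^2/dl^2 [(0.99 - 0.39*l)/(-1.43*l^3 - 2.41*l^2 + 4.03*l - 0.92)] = (4.785066*l^5 - 16.22907*l^4 - 45.564012*l^3 - 6.42549599999999*l^2 + 60.317478*l - 24.874998)/(2.924207*l^9 + 14.784627*l^8 + 0.193908000000008*l^7 - 63.690089*l^6 + 18.477108*l^5 + 101.640855*l^4 - 115.431667*l^3 + 50.944356*l^2 - 10.232976*l + 0.778688)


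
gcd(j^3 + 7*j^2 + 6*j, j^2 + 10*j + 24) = j + 6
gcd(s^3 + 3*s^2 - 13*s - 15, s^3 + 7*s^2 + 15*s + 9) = s + 1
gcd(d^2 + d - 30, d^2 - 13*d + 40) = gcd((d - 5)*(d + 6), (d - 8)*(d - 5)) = d - 5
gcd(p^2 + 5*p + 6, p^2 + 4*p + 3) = p + 3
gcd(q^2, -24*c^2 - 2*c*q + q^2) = 1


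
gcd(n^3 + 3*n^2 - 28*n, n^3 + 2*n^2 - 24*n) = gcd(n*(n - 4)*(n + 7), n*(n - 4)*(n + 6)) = n^2 - 4*n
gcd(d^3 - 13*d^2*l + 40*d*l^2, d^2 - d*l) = d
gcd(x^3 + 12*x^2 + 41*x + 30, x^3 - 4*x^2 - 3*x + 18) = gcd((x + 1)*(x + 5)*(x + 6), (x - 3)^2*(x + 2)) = 1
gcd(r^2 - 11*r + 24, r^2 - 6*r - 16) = r - 8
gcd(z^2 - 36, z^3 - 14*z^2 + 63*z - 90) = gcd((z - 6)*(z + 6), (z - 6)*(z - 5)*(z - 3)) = z - 6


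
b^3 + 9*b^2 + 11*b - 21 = (b - 1)*(b + 3)*(b + 7)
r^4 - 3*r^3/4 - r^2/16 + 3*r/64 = r*(r - 3/4)*(r - 1/4)*(r + 1/4)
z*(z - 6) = z^2 - 6*z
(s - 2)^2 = s^2 - 4*s + 4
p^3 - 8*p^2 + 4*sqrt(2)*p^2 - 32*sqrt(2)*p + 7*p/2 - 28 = (p - 8)*(p + sqrt(2)/2)*(p + 7*sqrt(2)/2)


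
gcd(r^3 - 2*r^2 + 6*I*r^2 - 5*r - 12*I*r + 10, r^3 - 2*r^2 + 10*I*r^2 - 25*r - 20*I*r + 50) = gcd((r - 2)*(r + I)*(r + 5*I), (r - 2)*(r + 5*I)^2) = r^2 + r*(-2 + 5*I) - 10*I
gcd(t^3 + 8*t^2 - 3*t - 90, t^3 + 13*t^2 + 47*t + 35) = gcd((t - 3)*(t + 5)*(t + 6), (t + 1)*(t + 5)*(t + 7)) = t + 5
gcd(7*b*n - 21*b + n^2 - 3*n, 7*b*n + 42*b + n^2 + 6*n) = 7*b + n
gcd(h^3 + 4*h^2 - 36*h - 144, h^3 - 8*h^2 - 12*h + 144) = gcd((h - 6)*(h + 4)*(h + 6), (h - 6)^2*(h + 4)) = h^2 - 2*h - 24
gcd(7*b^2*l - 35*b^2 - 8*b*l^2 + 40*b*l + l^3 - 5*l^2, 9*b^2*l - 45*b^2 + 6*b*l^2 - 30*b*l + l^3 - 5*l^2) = l - 5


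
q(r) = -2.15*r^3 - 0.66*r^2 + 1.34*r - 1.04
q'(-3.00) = -52.75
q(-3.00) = 47.05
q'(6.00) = -238.78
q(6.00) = -481.16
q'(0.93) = -5.47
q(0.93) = -2.09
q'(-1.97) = -21.09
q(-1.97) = 10.20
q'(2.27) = -34.89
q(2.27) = -26.55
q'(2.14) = -31.02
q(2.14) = -22.27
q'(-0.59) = -0.13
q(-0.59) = -1.62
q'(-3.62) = -78.40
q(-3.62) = 87.45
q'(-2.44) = -33.84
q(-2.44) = 22.99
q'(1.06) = -7.31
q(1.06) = -2.92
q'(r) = -6.45*r^2 - 1.32*r + 1.34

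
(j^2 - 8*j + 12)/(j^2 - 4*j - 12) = (j - 2)/(j + 2)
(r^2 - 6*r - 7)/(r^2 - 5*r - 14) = (r + 1)/(r + 2)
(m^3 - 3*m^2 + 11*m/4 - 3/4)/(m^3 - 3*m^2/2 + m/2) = (m - 3/2)/m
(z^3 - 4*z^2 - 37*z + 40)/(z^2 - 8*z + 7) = (z^2 - 3*z - 40)/(z - 7)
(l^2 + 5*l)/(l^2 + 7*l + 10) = l/(l + 2)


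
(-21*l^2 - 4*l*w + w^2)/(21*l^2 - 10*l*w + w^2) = (3*l + w)/(-3*l + w)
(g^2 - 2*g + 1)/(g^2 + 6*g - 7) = (g - 1)/(g + 7)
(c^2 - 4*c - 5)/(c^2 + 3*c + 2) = (c - 5)/(c + 2)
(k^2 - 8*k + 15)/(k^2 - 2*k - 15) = (k - 3)/(k + 3)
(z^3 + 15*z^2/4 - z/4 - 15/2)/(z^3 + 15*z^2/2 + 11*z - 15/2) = (4*z^2 + 3*z - 10)/(2*(2*z^2 + 9*z - 5))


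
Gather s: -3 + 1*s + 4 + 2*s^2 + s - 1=2*s^2 + 2*s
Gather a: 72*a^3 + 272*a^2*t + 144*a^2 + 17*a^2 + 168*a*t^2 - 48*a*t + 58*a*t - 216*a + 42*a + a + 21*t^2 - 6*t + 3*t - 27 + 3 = 72*a^3 + a^2*(272*t + 161) + a*(168*t^2 + 10*t - 173) + 21*t^2 - 3*t - 24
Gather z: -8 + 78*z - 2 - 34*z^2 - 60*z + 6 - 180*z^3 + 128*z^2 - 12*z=-180*z^3 + 94*z^2 + 6*z - 4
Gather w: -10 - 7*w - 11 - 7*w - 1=-14*w - 22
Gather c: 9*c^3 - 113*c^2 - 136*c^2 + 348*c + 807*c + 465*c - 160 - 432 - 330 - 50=9*c^3 - 249*c^2 + 1620*c - 972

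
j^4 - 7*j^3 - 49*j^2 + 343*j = j*(j - 7)^2*(j + 7)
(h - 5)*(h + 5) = h^2 - 25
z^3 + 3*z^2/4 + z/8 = z*(z + 1/4)*(z + 1/2)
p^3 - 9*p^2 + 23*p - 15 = (p - 5)*(p - 3)*(p - 1)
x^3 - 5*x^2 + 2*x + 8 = (x - 4)*(x - 2)*(x + 1)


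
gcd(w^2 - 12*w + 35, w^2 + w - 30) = w - 5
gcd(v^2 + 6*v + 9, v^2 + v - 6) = v + 3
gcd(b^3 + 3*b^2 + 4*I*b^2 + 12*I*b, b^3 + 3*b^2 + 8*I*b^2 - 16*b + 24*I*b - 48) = b^2 + b*(3 + 4*I) + 12*I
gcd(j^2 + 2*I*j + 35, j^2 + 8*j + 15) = 1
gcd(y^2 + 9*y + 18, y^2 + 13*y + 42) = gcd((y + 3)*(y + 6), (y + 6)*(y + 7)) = y + 6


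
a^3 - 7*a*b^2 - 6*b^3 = (a - 3*b)*(a + b)*(a + 2*b)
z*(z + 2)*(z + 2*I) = z^3 + 2*z^2 + 2*I*z^2 + 4*I*z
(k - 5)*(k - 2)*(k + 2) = k^3 - 5*k^2 - 4*k + 20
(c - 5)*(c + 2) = c^2 - 3*c - 10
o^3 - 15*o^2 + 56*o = o*(o - 8)*(o - 7)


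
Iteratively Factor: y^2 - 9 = (y - 3)*(y + 3)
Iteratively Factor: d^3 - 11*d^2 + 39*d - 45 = (d - 3)*(d^2 - 8*d + 15) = (d - 3)^2*(d - 5)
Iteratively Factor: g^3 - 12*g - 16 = (g + 2)*(g^2 - 2*g - 8) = (g - 4)*(g + 2)*(g + 2)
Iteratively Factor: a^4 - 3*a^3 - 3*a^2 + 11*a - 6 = (a + 2)*(a^3 - 5*a^2 + 7*a - 3) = (a - 1)*(a + 2)*(a^2 - 4*a + 3) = (a - 3)*(a - 1)*(a + 2)*(a - 1)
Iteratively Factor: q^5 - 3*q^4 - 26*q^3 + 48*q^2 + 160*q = (q + 4)*(q^4 - 7*q^3 + 2*q^2 + 40*q) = (q - 4)*(q + 4)*(q^3 - 3*q^2 - 10*q) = (q - 4)*(q + 2)*(q + 4)*(q^2 - 5*q) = (q - 5)*(q - 4)*(q + 2)*(q + 4)*(q)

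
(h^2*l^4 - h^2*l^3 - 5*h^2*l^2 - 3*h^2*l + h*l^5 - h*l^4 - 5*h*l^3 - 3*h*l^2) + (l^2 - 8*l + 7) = h^2*l^4 - h^2*l^3 - 5*h^2*l^2 - 3*h^2*l + h*l^5 - h*l^4 - 5*h*l^3 - 3*h*l^2 + l^2 - 8*l + 7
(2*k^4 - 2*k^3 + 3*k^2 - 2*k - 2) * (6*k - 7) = 12*k^5 - 26*k^4 + 32*k^3 - 33*k^2 + 2*k + 14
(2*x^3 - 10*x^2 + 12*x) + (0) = 2*x^3 - 10*x^2 + 12*x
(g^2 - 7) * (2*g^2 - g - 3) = 2*g^4 - g^3 - 17*g^2 + 7*g + 21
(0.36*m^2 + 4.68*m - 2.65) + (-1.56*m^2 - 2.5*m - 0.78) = -1.2*m^2 + 2.18*m - 3.43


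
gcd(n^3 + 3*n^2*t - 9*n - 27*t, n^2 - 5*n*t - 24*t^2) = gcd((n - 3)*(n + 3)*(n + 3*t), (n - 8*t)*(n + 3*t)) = n + 3*t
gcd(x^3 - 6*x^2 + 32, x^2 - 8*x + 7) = 1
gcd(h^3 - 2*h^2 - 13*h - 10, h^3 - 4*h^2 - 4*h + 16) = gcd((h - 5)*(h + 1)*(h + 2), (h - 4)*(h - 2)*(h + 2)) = h + 2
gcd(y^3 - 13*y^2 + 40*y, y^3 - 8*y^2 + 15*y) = y^2 - 5*y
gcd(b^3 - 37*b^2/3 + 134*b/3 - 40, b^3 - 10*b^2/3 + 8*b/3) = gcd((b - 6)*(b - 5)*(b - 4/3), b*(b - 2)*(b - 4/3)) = b - 4/3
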